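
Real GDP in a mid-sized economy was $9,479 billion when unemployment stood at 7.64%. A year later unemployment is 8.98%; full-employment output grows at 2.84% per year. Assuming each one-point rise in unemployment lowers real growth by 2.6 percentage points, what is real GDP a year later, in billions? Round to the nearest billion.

$9,418 billion

Δu = 8.98 - 7.64 = 1.34 points.
Okun's law (growth form): g_Y = g_Y* - β × Δu = 2.84 - 2.6 × (1.34) = 2.84 - 3.484 = -0.644%.
Real GDP in the next year = 9479 × (1 - 0.644/100) = 9479 × 0.99356 ≈ 9418 billion.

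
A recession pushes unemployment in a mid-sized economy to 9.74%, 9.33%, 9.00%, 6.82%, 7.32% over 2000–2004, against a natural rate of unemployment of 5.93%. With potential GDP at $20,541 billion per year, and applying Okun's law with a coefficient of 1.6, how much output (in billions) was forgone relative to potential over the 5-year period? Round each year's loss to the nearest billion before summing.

$4,128 billion

Year 2000: gap = -1.6 × (9.74 - 5.93) = -6.096%, loss ≈ 20541 × 6.096/100 ≈ 1252.
Year 2001: gap = -1.6 × (9.33 - 5.93) = -5.44%, loss ≈ 20541 × 5.44/100 ≈ 1117.
Year 2002: gap = -1.6 × (9 - 5.93) = -4.912%, loss ≈ 20541 × 4.912/100 ≈ 1009.
Year 2003: gap = -1.6 × (6.82 - 5.93) = -1.424%, loss ≈ 20541 × 1.424/100 ≈ 293.
Year 2004: gap = -1.6 × (7.32 - 5.93) = -2.224%, loss ≈ 20541 × 2.224/100 ≈ 457.
Total lost output = 1252 + 1117 + 1009 + 293 + 457 = 4128 billion.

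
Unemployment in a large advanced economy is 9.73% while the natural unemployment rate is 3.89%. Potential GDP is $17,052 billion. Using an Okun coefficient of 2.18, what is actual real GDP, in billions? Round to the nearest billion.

Unemployment gap = 9.73 - 3.89 = 5.84 points, so the output gap is -2.18 × 5.84 = -12.7312%.
Actual GDP = 17052 × (1 - 12.7312/100) = 17052 × 0.872688 ≈ 14881 billion.

$14,881 billion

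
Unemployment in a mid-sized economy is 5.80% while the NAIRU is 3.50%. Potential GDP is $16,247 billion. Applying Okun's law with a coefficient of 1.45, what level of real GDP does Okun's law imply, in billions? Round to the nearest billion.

$15,705 billion

Unemployment gap = 5.8 - 3.5 = 2.3 points, so the output gap is -1.45 × 2.3 = -3.335%.
Actual GDP = 16247 × (1 - 3.335/100) = 16247 × 0.96665 ≈ 15705 billion.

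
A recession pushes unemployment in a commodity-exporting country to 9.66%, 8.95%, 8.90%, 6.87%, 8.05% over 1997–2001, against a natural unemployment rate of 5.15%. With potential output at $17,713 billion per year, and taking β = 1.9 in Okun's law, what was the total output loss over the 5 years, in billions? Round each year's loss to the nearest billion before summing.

$5,614 billion

Year 1997: gap = -1.9 × (9.66 - 5.15) = -8.569%, loss ≈ 17713 × 8.569/100 ≈ 1518.
Year 1998: gap = -1.9 × (8.95 - 5.15) = -7.22%, loss ≈ 17713 × 7.22/100 ≈ 1279.
Year 1999: gap = -1.9 × (8.9 - 5.15) = -7.125%, loss ≈ 17713 × 7.125/100 ≈ 1262.
Year 2000: gap = -1.9 × (6.87 - 5.15) = -3.268%, loss ≈ 17713 × 3.268/100 ≈ 579.
Year 2001: gap = -1.9 × (8.05 - 5.15) = -5.51%, loss ≈ 17713 × 5.51/100 ≈ 976.
Total lost output = 1518 + 1279 + 1262 + 579 + 976 = 5614 billion.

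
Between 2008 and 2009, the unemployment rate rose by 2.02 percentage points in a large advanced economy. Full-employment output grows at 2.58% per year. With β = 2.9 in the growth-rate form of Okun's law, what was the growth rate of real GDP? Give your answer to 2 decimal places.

Growth-rate Okun's law: g_Y = g_Y* - β × Δu.
g_Y = 2.58 - 2.9 × (2.02) = 2.58 - 5.858 = -3.278%, i.e. -3.28% to 2 d.p.

-3.28%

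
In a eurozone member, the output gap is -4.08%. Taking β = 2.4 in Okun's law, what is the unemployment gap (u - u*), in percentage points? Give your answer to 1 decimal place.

1.7 percentage points

Okun's law: output gap = -β × (u - u*), so u - u* = -(output gap)/β.
u - u* = -(-4.08)/2.4 = 1.7 percentage points.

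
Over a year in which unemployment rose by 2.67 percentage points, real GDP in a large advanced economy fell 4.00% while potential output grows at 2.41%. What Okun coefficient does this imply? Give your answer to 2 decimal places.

Growth form: g_Y = g_Y* - β × Δu, so β = (g_Y* - g_Y)/Δu.
β = (2.41 + 4)/2.67 = 6.41/2.67 = 2.40.

β ≈ 2.40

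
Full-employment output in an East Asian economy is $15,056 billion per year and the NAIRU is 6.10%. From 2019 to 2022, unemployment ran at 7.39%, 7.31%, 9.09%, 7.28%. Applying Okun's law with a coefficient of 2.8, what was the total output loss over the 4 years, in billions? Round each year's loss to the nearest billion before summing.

$2,811 billion

Year 2019: gap = -2.8 × (7.39 - 6.1) = -3.612%, loss ≈ 15056 × 3.612/100 ≈ 544.
Year 2020: gap = -2.8 × (7.31 - 6.1) = -3.388%, loss ≈ 15056 × 3.388/100 ≈ 510.
Year 2021: gap = -2.8 × (9.09 - 6.1) = -8.372%, loss ≈ 15056 × 8.372/100 ≈ 1260.
Year 2022: gap = -2.8 × (7.28 - 6.1) = -3.304%, loss ≈ 15056 × 3.304/100 ≈ 497.
Total lost output = 544 + 510 + 1260 + 497 = 2811 billion.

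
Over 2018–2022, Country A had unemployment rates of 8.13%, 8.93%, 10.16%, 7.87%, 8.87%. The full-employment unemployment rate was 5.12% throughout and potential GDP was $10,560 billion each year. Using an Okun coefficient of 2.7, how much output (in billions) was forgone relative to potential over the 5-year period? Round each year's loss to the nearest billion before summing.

Year 2018: gap = -2.7 × (8.13 - 5.12) = -8.127%, loss ≈ 10560 × 8.127/100 ≈ 858.
Year 2019: gap = -2.7 × (8.93 - 5.12) = -10.287%, loss ≈ 10560 × 10.287/100 ≈ 1086.
Year 2020: gap = -2.7 × (10.16 - 5.12) = -13.608%, loss ≈ 10560 × 13.608/100 ≈ 1437.
Year 2021: gap = -2.7 × (7.87 - 5.12) = -7.425%, loss ≈ 10560 × 7.425/100 ≈ 784.
Year 2022: gap = -2.7 × (8.87 - 5.12) = -10.125%, loss ≈ 10560 × 10.125/100 ≈ 1069.
Total lost output = 858 + 1086 + 1437 + 784 + 1069 = 5234 billion.

$5,234 billion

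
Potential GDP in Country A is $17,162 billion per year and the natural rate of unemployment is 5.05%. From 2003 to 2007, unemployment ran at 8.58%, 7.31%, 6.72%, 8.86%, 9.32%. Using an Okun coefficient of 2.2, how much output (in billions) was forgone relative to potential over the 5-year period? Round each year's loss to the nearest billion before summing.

$5,868 billion

Year 2003: gap = -2.2 × (8.58 - 5.05) = -7.766%, loss ≈ 17162 × 7.766/100 ≈ 1333.
Year 2004: gap = -2.2 × (7.31 - 5.05) = -4.972%, loss ≈ 17162 × 4.972/100 ≈ 853.
Year 2005: gap = -2.2 × (6.72 - 5.05) = -3.674%, loss ≈ 17162 × 3.674/100 ≈ 631.
Year 2006: gap = -2.2 × (8.86 - 5.05) = -8.382%, loss ≈ 17162 × 8.382/100 ≈ 1439.
Year 2007: gap = -2.2 × (9.32 - 5.05) = -9.394%, loss ≈ 17162 × 9.394/100 ≈ 1612.
Total lost output = 1333 + 853 + 631 + 1439 + 1612 = 5868 billion.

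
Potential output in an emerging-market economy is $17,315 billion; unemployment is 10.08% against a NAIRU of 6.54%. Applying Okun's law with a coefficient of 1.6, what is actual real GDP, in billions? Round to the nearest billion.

Unemployment gap = 10.08 - 6.54 = 3.54 points, so the output gap is -1.6 × 3.54 = -5.664%.
Actual GDP = 17315 × (1 - 5.664/100) = 17315 × 0.94336 ≈ 16334 billion.

$16,334 billion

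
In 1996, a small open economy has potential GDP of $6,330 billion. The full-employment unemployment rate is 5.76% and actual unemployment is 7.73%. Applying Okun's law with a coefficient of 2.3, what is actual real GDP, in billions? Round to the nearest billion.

$6,043 billion

Unemployment gap = 7.73 - 5.76 = 1.97 points, so the output gap is -2.3 × 1.97 = -4.531%.
Actual GDP = 6330 × (1 - 4.531/100) = 6330 × 0.95469 ≈ 6043 billion.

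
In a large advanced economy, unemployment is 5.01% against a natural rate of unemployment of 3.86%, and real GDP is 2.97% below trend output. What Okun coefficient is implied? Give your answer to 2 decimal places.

Okun's law: output gap = -β × (u - u*).
-2.97 = -β × (5.01 - 3.86) = -β × 1.15, so β = 2.97/1.15 = 2.58.

β ≈ 2.58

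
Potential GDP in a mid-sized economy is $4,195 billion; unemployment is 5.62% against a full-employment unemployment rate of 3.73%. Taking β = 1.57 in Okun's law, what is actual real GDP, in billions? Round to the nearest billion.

Unemployment gap = 5.62 - 3.73 = 1.89 points, so the output gap is -1.57 × 1.89 = -2.9673%.
Actual GDP = 4195 × (1 - 2.9673/100) = 4195 × 0.970327 ≈ 4071 billion.

$4,071 billion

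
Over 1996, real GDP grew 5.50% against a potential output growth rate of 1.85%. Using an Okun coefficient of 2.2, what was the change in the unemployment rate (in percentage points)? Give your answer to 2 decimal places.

-1.66 percentage points

Growth-rate Okun's law: g_Y = g_Y* - β × Δu, so Δu = (g_Y* - g_Y)/β.
Δu = (1.85 - 5.5)/2.2 = -3.65/2.2 = -1.66 percentage points.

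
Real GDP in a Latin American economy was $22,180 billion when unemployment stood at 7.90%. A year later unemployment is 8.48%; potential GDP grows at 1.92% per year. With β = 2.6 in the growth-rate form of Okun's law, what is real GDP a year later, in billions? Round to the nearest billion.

$22,271 billion

Δu = 8.48 - 7.9 = 0.58 points.
Okun's law (growth form): g_Y = g_Y* - β × Δu = 1.92 - 2.6 × (0.58) = 1.92 - 1.508 = 0.412%.
Real GDP in the next year = 22180 × (1 + 0.412/100) = 22180 × 1.00412 ≈ 22271 billion.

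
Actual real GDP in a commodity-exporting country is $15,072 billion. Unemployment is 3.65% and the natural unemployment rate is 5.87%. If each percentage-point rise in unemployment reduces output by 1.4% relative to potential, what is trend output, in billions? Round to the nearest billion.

$14,618 billion

Unemployment gap = 3.65 - 5.87 = -2.22 points, so output gap = -1.4 × (-2.22) = 3.108%.
Since Y = Y* × (1 + gap/100), Y* = 15072/1.03108 ≈ 14618 billion.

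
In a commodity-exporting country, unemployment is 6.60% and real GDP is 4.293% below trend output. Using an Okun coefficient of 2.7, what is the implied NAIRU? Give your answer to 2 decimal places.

5.01%

From Okun's law, u - u* = -(output gap)/β = -(-4.293)/2.7 = 1.59 points.
So u* = 6.6 - 1.59 = 5.01%.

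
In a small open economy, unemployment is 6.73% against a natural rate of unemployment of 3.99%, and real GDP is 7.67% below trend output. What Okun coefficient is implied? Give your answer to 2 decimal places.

Okun's law: output gap = -β × (u - u*).
-7.67 = -β × (6.73 - 3.99) = -β × 2.74, so β = 7.67/2.74 = 2.80.

β ≈ 2.80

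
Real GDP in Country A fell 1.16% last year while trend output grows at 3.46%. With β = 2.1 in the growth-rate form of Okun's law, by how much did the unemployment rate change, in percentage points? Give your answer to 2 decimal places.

2.20 percentage points

Growth-rate Okun's law: g_Y = g_Y* - β × Δu, so Δu = (g_Y* - g_Y)/β.
Δu = (3.46 + 1.16)/2.1 = 4.62/2.1 = 2.20 percentage points.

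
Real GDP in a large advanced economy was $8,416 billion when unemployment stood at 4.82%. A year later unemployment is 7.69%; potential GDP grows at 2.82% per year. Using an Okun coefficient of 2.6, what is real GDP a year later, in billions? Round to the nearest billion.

Δu = 7.69 - 4.82 = 2.87 points.
Okun's law (growth form): g_Y = g_Y* - β × Δu = 2.82 - 2.6 × (2.87) = 2.82 - 7.462 = -4.642%.
Real GDP in the next year = 8416 × (1 - 4.642/100) = 8416 × 0.95358 ≈ 8025 billion.

$8,025 billion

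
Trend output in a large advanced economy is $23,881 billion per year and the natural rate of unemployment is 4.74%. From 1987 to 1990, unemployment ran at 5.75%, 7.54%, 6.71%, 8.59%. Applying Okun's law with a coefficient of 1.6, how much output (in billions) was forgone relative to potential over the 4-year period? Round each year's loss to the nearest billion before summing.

$3,680 billion

Year 1987: gap = -1.6 × (5.75 - 4.74) = -1.616%, loss ≈ 23881 × 1.616/100 ≈ 386.
Year 1988: gap = -1.6 × (7.54 - 4.74) = -4.48%, loss ≈ 23881 × 4.48/100 ≈ 1070.
Year 1989: gap = -1.6 × (6.71 - 4.74) = -3.152%, loss ≈ 23881 × 3.152/100 ≈ 753.
Year 1990: gap = -1.6 × (8.59 - 4.74) = -6.16%, loss ≈ 23881 × 6.16/100 ≈ 1471.
Total lost output = 386 + 1070 + 753 + 1471 = 3680 billion.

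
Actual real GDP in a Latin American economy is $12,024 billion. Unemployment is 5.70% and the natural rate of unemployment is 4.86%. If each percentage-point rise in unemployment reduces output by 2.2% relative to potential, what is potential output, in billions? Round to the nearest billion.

Unemployment gap = 5.7 - 4.86 = 0.84 points, so output gap = -2.2 × 0.84 = -1.848%.
Since Y = Y* × (1 + gap/100), Y* = 12024/0.98152 ≈ 12250 billion.

$12,250 billion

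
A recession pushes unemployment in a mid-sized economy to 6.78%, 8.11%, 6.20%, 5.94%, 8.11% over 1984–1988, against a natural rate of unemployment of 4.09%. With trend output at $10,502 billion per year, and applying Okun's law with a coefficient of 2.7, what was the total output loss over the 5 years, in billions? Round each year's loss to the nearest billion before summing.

Year 1984: gap = -2.7 × (6.78 - 4.09) = -7.263%, loss ≈ 10502 × 7.263/100 ≈ 763.
Year 1985: gap = -2.7 × (8.11 - 4.09) = -10.854%, loss ≈ 10502 × 10.854/100 ≈ 1140.
Year 1986: gap = -2.7 × (6.2 - 4.09) = -5.697%, loss ≈ 10502 × 5.697/100 ≈ 598.
Year 1987: gap = -2.7 × (5.94 - 4.09) = -4.995%, loss ≈ 10502 × 4.995/100 ≈ 525.
Year 1988: gap = -2.7 × (8.11 - 4.09) = -10.854%, loss ≈ 10502 × 10.854/100 ≈ 1140.
Total lost output = 763 + 1140 + 598 + 525 + 1140 = 4166 billion.

$4,166 billion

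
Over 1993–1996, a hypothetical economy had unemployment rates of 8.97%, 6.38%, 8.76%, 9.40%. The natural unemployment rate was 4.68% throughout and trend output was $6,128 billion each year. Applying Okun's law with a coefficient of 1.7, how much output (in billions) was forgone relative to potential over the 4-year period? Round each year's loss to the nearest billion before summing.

$1,541 billion

Year 1993: gap = -1.7 × (8.97 - 4.68) = -7.293%, loss ≈ 6128 × 7.293/100 ≈ 447.
Year 1994: gap = -1.7 × (6.38 - 4.68) = -2.89%, loss ≈ 6128 × 2.89/100 ≈ 177.
Year 1995: gap = -1.7 × (8.76 - 4.68) = -6.936%, loss ≈ 6128 × 6.936/100 ≈ 425.
Year 1996: gap = -1.7 × (9.4 - 4.68) = -8.024%, loss ≈ 6128 × 8.024/100 ≈ 492.
Total lost output = 447 + 177 + 425 + 492 = 1541 billion.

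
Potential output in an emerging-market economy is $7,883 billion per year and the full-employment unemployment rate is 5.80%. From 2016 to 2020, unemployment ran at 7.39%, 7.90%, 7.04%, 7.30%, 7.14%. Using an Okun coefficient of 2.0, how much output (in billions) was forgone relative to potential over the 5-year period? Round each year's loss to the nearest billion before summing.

Year 2016: gap = -2.0 × (7.39 - 5.8) = -3.18%, loss ≈ 7883 × 3.18/100 ≈ 251.
Year 2017: gap = -2.0 × (7.9 - 5.8) = -4.2%, loss ≈ 7883 × 4.2/100 ≈ 331.
Year 2018: gap = -2.0 × (7.04 - 5.8) = -2.48%, loss ≈ 7883 × 2.48/100 ≈ 195.
Year 2019: gap = -2.0 × (7.3 - 5.8) = -3%, loss ≈ 7883 × 3/100 ≈ 236.
Year 2020: gap = -2.0 × (7.14 - 5.8) = -2.68%, loss ≈ 7883 × 2.68/100 ≈ 211.
Total lost output = 251 + 331 + 195 + 236 + 211 = 1224 billion.

$1,224 billion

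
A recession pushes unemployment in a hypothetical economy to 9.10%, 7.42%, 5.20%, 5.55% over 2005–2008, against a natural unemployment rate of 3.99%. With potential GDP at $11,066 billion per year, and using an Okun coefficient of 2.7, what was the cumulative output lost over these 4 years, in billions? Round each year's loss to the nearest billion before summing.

$3,380 billion

Year 2005: gap = -2.7 × (9.1 - 3.99) = -13.797%, loss ≈ 11066 × 13.797/100 ≈ 1527.
Year 2006: gap = -2.7 × (7.42 - 3.99) = -9.261%, loss ≈ 11066 × 9.261/100 ≈ 1025.
Year 2007: gap = -2.7 × (5.2 - 3.99) = -3.267%, loss ≈ 11066 × 3.267/100 ≈ 362.
Year 2008: gap = -2.7 × (5.55 - 3.99) = -4.212%, loss ≈ 11066 × 4.212/100 ≈ 466.
Total lost output = 1527 + 1025 + 362 + 466 = 3380 billion.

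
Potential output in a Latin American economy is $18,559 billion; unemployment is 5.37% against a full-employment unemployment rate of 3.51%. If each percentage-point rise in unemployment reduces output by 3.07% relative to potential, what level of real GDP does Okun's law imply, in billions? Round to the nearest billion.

Unemployment gap = 5.37 - 3.51 = 1.86 points, so the output gap is -3.07 × 1.86 = -5.7102%.
Actual GDP = 18559 × (1 - 5.7102/100) = 18559 × 0.942898 ≈ 17499 billion.

$17,499 billion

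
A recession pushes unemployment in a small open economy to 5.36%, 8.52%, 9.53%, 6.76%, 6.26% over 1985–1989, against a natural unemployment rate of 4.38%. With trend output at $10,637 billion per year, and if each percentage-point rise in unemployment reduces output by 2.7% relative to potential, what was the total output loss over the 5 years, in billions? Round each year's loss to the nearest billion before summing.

Year 1985: gap = -2.7 × (5.36 - 4.38) = -2.646%, loss ≈ 10637 × 2.646/100 ≈ 281.
Year 1986: gap = -2.7 × (8.52 - 4.38) = -11.178%, loss ≈ 10637 × 11.178/100 ≈ 1189.
Year 1987: gap = -2.7 × (9.53 - 4.38) = -13.905%, loss ≈ 10637 × 13.905/100 ≈ 1479.
Year 1988: gap = -2.7 × (6.76 - 4.38) = -6.426%, loss ≈ 10637 × 6.426/100 ≈ 684.
Year 1989: gap = -2.7 × (6.26 - 4.38) = -5.076%, loss ≈ 10637 × 5.076/100 ≈ 540.
Total lost output = 281 + 1189 + 1479 + 684 + 540 = 4173 billion.

$4,173 billion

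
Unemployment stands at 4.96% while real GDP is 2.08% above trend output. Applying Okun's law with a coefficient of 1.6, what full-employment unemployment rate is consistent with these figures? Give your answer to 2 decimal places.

6.26%

From Okun's law, u - u* = -(output gap)/β = -(2.08)/1.6 = -1.3 points.
So u* = 4.96 + 1.3 = 6.26%.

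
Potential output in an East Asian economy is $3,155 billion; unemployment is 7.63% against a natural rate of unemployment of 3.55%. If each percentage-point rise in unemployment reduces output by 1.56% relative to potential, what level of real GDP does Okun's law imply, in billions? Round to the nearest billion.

Unemployment gap = 7.63 - 3.55 = 4.08 points, so the output gap is -1.56 × 4.08 = -6.3648%.
Actual GDP = 3155 × (1 - 6.3648/100) = 3155 × 0.936352 ≈ 2954 billion.

$2,954 billion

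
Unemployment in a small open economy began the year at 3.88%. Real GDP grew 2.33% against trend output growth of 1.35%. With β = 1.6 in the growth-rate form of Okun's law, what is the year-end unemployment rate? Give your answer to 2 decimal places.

3.27%

Growth-rate Okun's law: g_Y = g_Y* - β × Δu, so Δu = (g_Y* - g_Y)/β.
Δu = (1.35 - 2.33)/1.6 = -0.98/1.6 = -0.61 percentage points.
Year-end unemployment = 3.88 - 0.61 = 3.27%.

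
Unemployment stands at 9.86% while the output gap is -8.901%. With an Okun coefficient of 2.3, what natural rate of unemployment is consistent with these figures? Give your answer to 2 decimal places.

From Okun's law, u - u* = -(output gap)/β = -(-8.901)/2.3 = 3.87 points.
So u* = 9.86 - 3.87 = 5.99%.

5.99%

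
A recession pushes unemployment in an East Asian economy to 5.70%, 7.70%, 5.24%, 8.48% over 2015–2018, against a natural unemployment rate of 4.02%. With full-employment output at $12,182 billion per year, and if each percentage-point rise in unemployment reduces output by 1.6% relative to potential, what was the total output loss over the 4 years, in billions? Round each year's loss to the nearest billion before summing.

Year 2015: gap = -1.6 × (5.7 - 4.02) = -2.688%, loss ≈ 12182 × 2.688/100 ≈ 327.
Year 2016: gap = -1.6 × (7.7 - 4.02) = -5.888%, loss ≈ 12182 × 5.888/100 ≈ 717.
Year 2017: gap = -1.6 × (5.24 - 4.02) = -1.952%, loss ≈ 12182 × 1.952/100 ≈ 238.
Year 2018: gap = -1.6 × (8.48 - 4.02) = -7.136%, loss ≈ 12182 × 7.136/100 ≈ 869.
Total lost output = 327 + 717 + 238 + 869 = 2151 billion.

$2,151 billion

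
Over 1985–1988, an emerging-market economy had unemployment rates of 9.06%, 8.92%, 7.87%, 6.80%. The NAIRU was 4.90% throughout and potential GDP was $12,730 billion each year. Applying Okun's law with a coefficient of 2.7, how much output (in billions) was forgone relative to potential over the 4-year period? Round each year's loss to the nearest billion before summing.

$4,486 billion

Year 1985: gap = -2.7 × (9.06 - 4.9) = -11.232%, loss ≈ 12730 × 11.232/100 ≈ 1430.
Year 1986: gap = -2.7 × (8.92 - 4.9) = -10.854%, loss ≈ 12730 × 10.854/100 ≈ 1382.
Year 1987: gap = -2.7 × (7.87 - 4.9) = -8.019%, loss ≈ 12730 × 8.019/100 ≈ 1021.
Year 1988: gap = -2.7 × (6.8 - 4.9) = -5.13%, loss ≈ 12730 × 5.13/100 ≈ 653.
Total lost output = 1430 + 1382 + 1021 + 653 = 4486 billion.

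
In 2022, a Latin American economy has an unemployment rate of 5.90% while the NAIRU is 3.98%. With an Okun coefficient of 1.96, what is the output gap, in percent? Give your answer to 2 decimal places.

The unemployment gap is 5.9 - 3.98 = 1.92 percentage points.
Okun's law gives an output gap of -1.96 × 1.92 = -3.7632%, i.e. 3.76% below potential.

-3.76%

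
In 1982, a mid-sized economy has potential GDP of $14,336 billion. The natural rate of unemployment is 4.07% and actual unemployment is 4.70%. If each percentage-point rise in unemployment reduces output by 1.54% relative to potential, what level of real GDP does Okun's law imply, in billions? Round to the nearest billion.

$14,197 billion

Unemployment gap = 4.7 - 4.07 = 0.63 points, so the output gap is -1.54 × 0.63 = -0.9702%.
Actual GDP = 14336 × (1 - 0.9702/100) = 14336 × 0.990298 ≈ 14197 billion.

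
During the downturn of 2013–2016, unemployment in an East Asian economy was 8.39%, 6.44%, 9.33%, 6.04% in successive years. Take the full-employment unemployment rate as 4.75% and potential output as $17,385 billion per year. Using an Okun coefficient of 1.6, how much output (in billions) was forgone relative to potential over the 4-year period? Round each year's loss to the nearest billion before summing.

Year 2013: gap = -1.6 × (8.39 - 4.75) = -5.824%, loss ≈ 17385 × 5.824/100 ≈ 1013.
Year 2014: gap = -1.6 × (6.44 - 4.75) = -2.704%, loss ≈ 17385 × 2.704/100 ≈ 470.
Year 2015: gap = -1.6 × (9.33 - 4.75) = -7.328%, loss ≈ 17385 × 7.328/100 ≈ 1274.
Year 2016: gap = -1.6 × (6.04 - 4.75) = -2.064%, loss ≈ 17385 × 2.064/100 ≈ 359.
Total lost output = 1013 + 470 + 1274 + 359 = 3116 billion.

$3,116 billion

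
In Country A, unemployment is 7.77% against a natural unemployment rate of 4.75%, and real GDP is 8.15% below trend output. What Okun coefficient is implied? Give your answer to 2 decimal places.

Okun's law: output gap = -β × (u - u*).
-8.15 = -β × (7.77 - 4.75) = -β × 3.02, so β = 8.15/3.02 = 2.70.

β ≈ 2.70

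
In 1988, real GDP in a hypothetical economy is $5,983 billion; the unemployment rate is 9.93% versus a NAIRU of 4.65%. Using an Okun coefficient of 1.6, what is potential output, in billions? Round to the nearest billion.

$6,535 billion

Unemployment gap = 9.93 - 4.65 = 5.28 points, so output gap = -1.6 × 5.28 = -8.448%.
Since Y = Y* × (1 + gap/100), Y* = 5983/0.91552 ≈ 6535 billion.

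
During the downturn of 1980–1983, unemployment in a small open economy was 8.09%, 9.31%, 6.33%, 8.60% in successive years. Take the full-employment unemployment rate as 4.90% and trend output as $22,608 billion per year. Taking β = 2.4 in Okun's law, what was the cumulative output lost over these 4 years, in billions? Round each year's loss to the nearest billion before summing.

Year 1980: gap = -2.4 × (8.09 - 4.9) = -7.656%, loss ≈ 22608 × 7.656/100 ≈ 1731.
Year 1981: gap = -2.4 × (9.31 - 4.9) = -10.584%, loss ≈ 22608 × 10.584/100 ≈ 2393.
Year 1982: gap = -2.4 × (6.33 - 4.9) = -3.432%, loss ≈ 22608 × 3.432/100 ≈ 776.
Year 1983: gap = -2.4 × (8.6 - 4.9) = -8.88%, loss ≈ 22608 × 8.88/100 ≈ 2008.
Total lost output = 1731 + 2393 + 776 + 2008 = 6908 billion.

$6,908 billion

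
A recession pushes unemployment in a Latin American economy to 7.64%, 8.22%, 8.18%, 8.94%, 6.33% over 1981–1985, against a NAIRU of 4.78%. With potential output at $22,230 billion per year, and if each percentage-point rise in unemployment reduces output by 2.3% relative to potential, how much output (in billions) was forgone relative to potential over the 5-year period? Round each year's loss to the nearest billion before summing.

Year 1981: gap = -2.3 × (7.64 - 4.78) = -6.578%, loss ≈ 22230 × 6.578/100 ≈ 1462.
Year 1982: gap = -2.3 × (8.22 - 4.78) = -7.912%, loss ≈ 22230 × 7.912/100 ≈ 1759.
Year 1983: gap = -2.3 × (8.18 - 4.78) = -7.82%, loss ≈ 22230 × 7.82/100 ≈ 1738.
Year 1984: gap = -2.3 × (8.94 - 4.78) = -9.568%, loss ≈ 22230 × 9.568/100 ≈ 2127.
Year 1985: gap = -2.3 × (6.33 - 4.78) = -3.565%, loss ≈ 22230 × 3.565/100 ≈ 792.
Total lost output = 1462 + 1759 + 1738 + 2127 + 792 = 7878 billion.

$7,878 billion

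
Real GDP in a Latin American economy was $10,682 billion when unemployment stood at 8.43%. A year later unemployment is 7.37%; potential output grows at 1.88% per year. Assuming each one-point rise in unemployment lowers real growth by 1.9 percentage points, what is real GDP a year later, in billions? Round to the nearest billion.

Δu = 7.37 - 8.43 = -1.06 points.
Okun's law (growth form): g_Y = g_Y* - β × Δu = 1.88 - 1.9 × (-1.06) = 1.88 + 2.014 = 3.894%.
Real GDP in the next year = 10682 × (1 + 3.894/100) = 10682 × 1.03894 ≈ 11098 billion.

$11,098 billion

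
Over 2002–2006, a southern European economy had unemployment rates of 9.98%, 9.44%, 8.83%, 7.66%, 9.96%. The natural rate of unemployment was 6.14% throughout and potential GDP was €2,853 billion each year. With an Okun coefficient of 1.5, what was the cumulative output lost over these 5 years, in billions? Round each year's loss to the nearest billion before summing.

Year 2002: gap = -1.5 × (9.98 - 6.14) = -5.76%, loss ≈ 2853 × 5.76/100 ≈ 164.
Year 2003: gap = -1.5 × (9.44 - 6.14) = -4.95%, loss ≈ 2853 × 4.95/100 ≈ 141.
Year 2004: gap = -1.5 × (8.83 - 6.14) = -4.035%, loss ≈ 2853 × 4.035/100 ≈ 115.
Year 2005: gap = -1.5 × (7.66 - 6.14) = -2.28%, loss ≈ 2853 × 2.28/100 ≈ 65.
Year 2006: gap = -1.5 × (9.96 - 6.14) = -5.73%, loss ≈ 2853 × 5.73/100 ≈ 163.
Total lost output = 164 + 141 + 115 + 65 + 163 = 648 billion.

€648 billion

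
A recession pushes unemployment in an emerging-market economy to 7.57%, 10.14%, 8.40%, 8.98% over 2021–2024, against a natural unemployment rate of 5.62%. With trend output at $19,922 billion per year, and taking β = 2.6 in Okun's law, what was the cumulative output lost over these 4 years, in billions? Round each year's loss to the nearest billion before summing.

Year 2021: gap = -2.6 × (7.57 - 5.62) = -5.07%, loss ≈ 19922 × 5.07/100 ≈ 1010.
Year 2022: gap = -2.6 × (10.14 - 5.62) = -11.752%, loss ≈ 19922 × 11.752/100 ≈ 2341.
Year 2023: gap = -2.6 × (8.4 - 5.62) = -7.228%, loss ≈ 19922 × 7.228/100 ≈ 1440.
Year 2024: gap = -2.6 × (8.98 - 5.62) = -8.736%, loss ≈ 19922 × 8.736/100 ≈ 1740.
Total lost output = 1010 + 2341 + 1440 + 1740 = 6531 billion.

$6,531 billion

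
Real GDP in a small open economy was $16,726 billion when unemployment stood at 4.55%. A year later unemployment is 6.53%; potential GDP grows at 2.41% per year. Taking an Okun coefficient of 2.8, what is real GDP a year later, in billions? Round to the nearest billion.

$16,202 billion

Δu = 6.53 - 4.55 = 1.98 points.
Okun's law (growth form): g_Y = g_Y* - β × Δu = 2.41 - 2.8 × (1.98) = 2.41 - 5.544 = -3.134%.
Real GDP in the next year = 16726 × (1 - 3.134/100) = 16726 × 0.96866 ≈ 16202 billion.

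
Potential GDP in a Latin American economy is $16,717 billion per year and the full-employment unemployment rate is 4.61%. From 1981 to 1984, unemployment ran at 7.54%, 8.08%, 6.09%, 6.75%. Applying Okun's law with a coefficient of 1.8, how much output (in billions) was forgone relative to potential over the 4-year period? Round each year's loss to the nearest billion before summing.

Year 1981: gap = -1.8 × (7.54 - 4.61) = -5.274%, loss ≈ 16717 × 5.274/100 ≈ 882.
Year 1982: gap = -1.8 × (8.08 - 4.61) = -6.246%, loss ≈ 16717 × 6.246/100 ≈ 1044.
Year 1983: gap = -1.8 × (6.09 - 4.61) = -2.664%, loss ≈ 16717 × 2.664/100 ≈ 445.
Year 1984: gap = -1.8 × (6.75 - 4.61) = -3.852%, loss ≈ 16717 × 3.852/100 ≈ 644.
Total lost output = 882 + 1044 + 445 + 644 = 3015 billion.

$3,015 billion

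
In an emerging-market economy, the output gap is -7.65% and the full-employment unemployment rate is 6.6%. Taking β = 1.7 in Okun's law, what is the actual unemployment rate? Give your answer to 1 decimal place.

11.1%

From Okun's law, u - u* = -(output gap)/β = -(-7.65)/1.7 = 4.5 points.
So u = 6.6 + 4.5 = 11.1%.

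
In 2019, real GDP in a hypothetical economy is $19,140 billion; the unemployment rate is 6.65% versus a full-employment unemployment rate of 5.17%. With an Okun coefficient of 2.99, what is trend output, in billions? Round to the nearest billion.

Unemployment gap = 6.65 - 5.17 = 1.48 points, so output gap = -2.99 × 1.48 = -4.4252%.
Since Y = Y* × (1 + gap/100), Y* = 19140/0.955748 ≈ 20026 billion.

$20,026 billion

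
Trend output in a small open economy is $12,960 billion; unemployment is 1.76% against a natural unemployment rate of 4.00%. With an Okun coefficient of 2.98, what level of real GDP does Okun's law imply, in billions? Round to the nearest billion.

Unemployment gap = 1.76 - 4 = -2.24 points, so the output gap is -2.98 × (-2.24) = 6.6752%.
Actual GDP = 12960 × (1 + 6.6752/100) = 12960 × 1.066752 ≈ 13825 billion.

$13,825 billion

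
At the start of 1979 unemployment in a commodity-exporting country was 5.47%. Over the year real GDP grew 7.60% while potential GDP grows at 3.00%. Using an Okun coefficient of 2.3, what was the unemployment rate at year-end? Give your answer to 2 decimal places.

Growth-rate Okun's law: g_Y = g_Y* - β × Δu, so Δu = (g_Y* - g_Y)/β.
Δu = (3 - 7.6)/2.3 = -4.6/2.3 = -2.00 percentage points.
Year-end unemployment = 5.47 - 2 = 3.47%.

3.47%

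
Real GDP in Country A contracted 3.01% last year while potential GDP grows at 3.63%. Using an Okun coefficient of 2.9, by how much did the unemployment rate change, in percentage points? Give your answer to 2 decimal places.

Growth-rate Okun's law: g_Y = g_Y* - β × Δu, so Δu = (g_Y* - g_Y)/β.
Δu = (3.63 + 3.01)/2.9 = 6.64/2.9 = 2.29 percentage points.

2.29 percentage points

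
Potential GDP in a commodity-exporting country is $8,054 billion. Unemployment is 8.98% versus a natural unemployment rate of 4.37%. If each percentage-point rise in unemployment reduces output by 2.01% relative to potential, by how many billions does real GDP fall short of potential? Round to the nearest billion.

Output gap = -2.01 × (8.98 - 4.37) = -2.01 × 4.61 = -9.2661%.
Actual GDP ≈ 8054 × 0.907339 ≈ 7308 billion, so the shortfall is 8054 - 7308 = 746 billion.

$746 billion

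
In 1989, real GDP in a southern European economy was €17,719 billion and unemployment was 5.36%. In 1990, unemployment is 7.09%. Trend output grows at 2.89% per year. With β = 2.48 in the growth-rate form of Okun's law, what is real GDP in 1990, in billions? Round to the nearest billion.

€17,471 billion

Δu = 7.09 - 5.36 = 1.73 points.
Okun's law (growth form): g_Y = g_Y* - β × Δu = 2.89 - 2.48 × (1.73) = 2.89 - 4.2904 = -1.4004%.
Real GDP in the next year = 17719 × (1 - 1.4004/100) = 17719 × 0.985996 ≈ 17471 billion.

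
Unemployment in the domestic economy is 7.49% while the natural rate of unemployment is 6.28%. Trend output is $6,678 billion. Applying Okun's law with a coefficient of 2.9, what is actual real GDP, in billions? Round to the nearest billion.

$6,444 billion

Unemployment gap = 7.49 - 6.28 = 1.21 points, so the output gap is -2.9 × 1.21 = -3.509%.
Actual GDP = 6678 × (1 - 3.509/100) = 6678 × 0.96491 ≈ 6444 billion.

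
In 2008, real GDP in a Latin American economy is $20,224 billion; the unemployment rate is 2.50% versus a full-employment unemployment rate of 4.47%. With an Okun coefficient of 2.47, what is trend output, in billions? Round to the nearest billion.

$19,286 billion

Unemployment gap = 2.5 - 4.47 = -1.97 points, so output gap = -2.47 × (-1.97) = 4.8659%.
Since Y = Y* × (1 + gap/100), Y* = 20224/1.048659 ≈ 19286 billion.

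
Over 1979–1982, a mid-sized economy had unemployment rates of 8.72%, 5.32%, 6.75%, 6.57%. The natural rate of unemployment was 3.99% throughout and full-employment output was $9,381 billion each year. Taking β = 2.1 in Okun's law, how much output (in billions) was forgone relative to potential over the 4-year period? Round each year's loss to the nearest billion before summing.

Year 1979: gap = -2.1 × (8.72 - 3.99) = -9.933%, loss ≈ 9381 × 9.933/100 ≈ 932.
Year 1980: gap = -2.1 × (5.32 - 3.99) = -2.793%, loss ≈ 9381 × 2.793/100 ≈ 262.
Year 1981: gap = -2.1 × (6.75 - 3.99) = -5.796%, loss ≈ 9381 × 5.796/100 ≈ 544.
Year 1982: gap = -2.1 × (6.57 - 3.99) = -5.418%, loss ≈ 9381 × 5.418/100 ≈ 508.
Total lost output = 932 + 262 + 544 + 508 = 2246 billion.

$2,246 billion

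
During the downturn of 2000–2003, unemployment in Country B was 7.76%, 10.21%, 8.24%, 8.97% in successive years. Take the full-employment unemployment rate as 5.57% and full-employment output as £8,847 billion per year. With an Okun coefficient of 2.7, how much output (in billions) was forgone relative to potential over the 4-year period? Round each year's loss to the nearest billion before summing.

£3,081 billion

Year 2000: gap = -2.7 × (7.76 - 5.57) = -5.913%, loss ≈ 8847 × 5.913/100 ≈ 523.
Year 2001: gap = -2.7 × (10.21 - 5.57) = -12.528%, loss ≈ 8847 × 12.528/100 ≈ 1108.
Year 2002: gap = -2.7 × (8.24 - 5.57) = -7.209%, loss ≈ 8847 × 7.209/100 ≈ 638.
Year 2003: gap = -2.7 × (8.97 - 5.57) = -9.18%, loss ≈ 8847 × 9.18/100 ≈ 812.
Total lost output = 523 + 1108 + 638 + 812 = 3081 billion.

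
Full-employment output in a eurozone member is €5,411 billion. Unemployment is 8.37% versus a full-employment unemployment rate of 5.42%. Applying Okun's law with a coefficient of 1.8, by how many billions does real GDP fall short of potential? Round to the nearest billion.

€287 billion

Output gap = -1.8 × (8.37 - 5.42) = -1.8 × 2.95 = -5.31%.
Actual GDP ≈ 5411 × 0.9469 ≈ 5124 billion, so the shortfall is 5411 - 5124 = 287 billion.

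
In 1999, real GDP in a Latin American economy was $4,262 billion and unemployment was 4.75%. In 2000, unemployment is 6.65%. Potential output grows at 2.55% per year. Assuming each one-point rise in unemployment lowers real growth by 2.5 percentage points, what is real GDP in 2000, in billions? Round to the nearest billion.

Δu = 6.65 - 4.75 = 1.9 points.
Okun's law (growth form): g_Y = g_Y* - β × Δu = 2.55 - 2.5 × (1.90) = 2.55 - 4.75 = -2.2%.
Real GDP in the next year = 4262 × (1 - 2.2/100) = 4262 × 0.978 ≈ 4168 billion.

$4,168 billion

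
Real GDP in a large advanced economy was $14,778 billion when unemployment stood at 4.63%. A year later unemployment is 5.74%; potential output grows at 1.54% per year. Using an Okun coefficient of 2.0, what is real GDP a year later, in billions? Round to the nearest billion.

$14,678 billion

Δu = 5.74 - 4.63 = 1.11 points.
Okun's law (growth form): g_Y = g_Y* - β × Δu = 1.54 - 2.0 × (1.11) = 1.54 - 2.22 = -0.68%.
Real GDP in the next year = 14778 × (1 - 0.68/100) = 14778 × 0.9932 ≈ 14678 billion.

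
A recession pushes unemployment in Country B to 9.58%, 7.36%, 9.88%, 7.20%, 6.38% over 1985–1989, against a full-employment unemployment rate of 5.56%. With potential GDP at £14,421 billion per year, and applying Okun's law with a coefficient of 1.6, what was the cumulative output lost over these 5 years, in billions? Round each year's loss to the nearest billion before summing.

Year 1985: gap = -1.6 × (9.58 - 5.56) = -6.432%, loss ≈ 14421 × 6.432/100 ≈ 928.
Year 1986: gap = -1.6 × (7.36 - 5.56) = -2.88%, loss ≈ 14421 × 2.88/100 ≈ 415.
Year 1987: gap = -1.6 × (9.88 - 5.56) = -6.912%, loss ≈ 14421 × 6.912/100 ≈ 997.
Year 1988: gap = -1.6 × (7.2 - 5.56) = -2.624%, loss ≈ 14421 × 2.624/100 ≈ 378.
Year 1989: gap = -1.6 × (6.38 - 5.56) = -1.312%, loss ≈ 14421 × 1.312/100 ≈ 189.
Total lost output = 928 + 415 + 997 + 378 + 189 = 2907 billion.

£2,907 billion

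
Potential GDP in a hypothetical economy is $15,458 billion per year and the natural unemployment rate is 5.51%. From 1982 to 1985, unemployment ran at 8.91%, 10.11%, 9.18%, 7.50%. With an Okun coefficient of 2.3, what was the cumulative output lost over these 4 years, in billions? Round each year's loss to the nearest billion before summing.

Year 1982: gap = -2.3 × (8.91 - 5.51) = -7.82%, loss ≈ 15458 × 7.82/100 ≈ 1209.
Year 1983: gap = -2.3 × (10.11 - 5.51) = -10.58%, loss ≈ 15458 × 10.58/100 ≈ 1635.
Year 1984: gap = -2.3 × (9.18 - 5.51) = -8.441%, loss ≈ 15458 × 8.441/100 ≈ 1305.
Year 1985: gap = -2.3 × (7.5 - 5.51) = -4.577%, loss ≈ 15458 × 4.577/100 ≈ 708.
Total lost output = 1209 + 1635 + 1305 + 708 = 4857 billion.

$4,857 billion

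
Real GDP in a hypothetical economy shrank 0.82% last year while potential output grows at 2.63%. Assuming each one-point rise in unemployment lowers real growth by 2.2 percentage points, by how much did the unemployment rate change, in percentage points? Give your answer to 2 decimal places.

Growth-rate Okun's law: g_Y = g_Y* - β × Δu, so Δu = (g_Y* - g_Y)/β.
Δu = (2.63 + 0.82)/2.2 = 3.45/2.2 = 1.57 percentage points.

1.57 percentage points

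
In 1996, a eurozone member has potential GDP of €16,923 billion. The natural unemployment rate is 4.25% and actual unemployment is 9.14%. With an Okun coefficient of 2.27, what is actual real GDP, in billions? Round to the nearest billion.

€15,044 billion

Unemployment gap = 9.14 - 4.25 = 4.89 points, so the output gap is -2.27 × 4.89 = -11.1003%.
Actual GDP = 16923 × (1 - 11.1003/100) = 16923 × 0.888997 ≈ 15044 billion.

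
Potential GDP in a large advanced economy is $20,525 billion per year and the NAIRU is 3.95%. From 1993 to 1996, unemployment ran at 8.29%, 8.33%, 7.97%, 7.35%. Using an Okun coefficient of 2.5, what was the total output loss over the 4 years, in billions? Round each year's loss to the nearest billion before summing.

$8,282 billion

Year 1993: gap = -2.5 × (8.29 - 3.95) = -10.85%, loss ≈ 20525 × 10.85/100 ≈ 2227.
Year 1994: gap = -2.5 × (8.33 - 3.95) = -10.95%, loss ≈ 20525 × 10.95/100 ≈ 2247.
Year 1995: gap = -2.5 × (7.97 - 3.95) = -10.05%, loss ≈ 20525 × 10.05/100 ≈ 2063.
Year 1996: gap = -2.5 × (7.35 - 3.95) = -8.5%, loss ≈ 20525 × 8.5/100 ≈ 1745.
Total lost output = 2227 + 2247 + 2063 + 1745 = 8282 billion.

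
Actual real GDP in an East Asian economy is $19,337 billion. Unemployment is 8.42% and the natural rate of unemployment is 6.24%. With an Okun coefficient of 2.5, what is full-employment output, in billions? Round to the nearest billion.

$20,452 billion

Unemployment gap = 8.42 - 6.24 = 2.18 points, so output gap = -2.5 × 2.18 = -5.45%.
Since Y = Y* × (1 + gap/100), Y* = 19337/0.9455 ≈ 20452 billion.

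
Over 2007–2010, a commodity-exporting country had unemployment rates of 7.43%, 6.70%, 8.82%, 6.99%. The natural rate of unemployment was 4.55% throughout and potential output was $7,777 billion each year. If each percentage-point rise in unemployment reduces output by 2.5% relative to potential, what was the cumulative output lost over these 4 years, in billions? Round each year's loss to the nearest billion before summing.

Year 2007: gap = -2.5 × (7.43 - 4.55) = -7.2%, loss ≈ 7777 × 7.2/100 ≈ 560.
Year 2008: gap = -2.5 × (6.7 - 4.55) = -5.375%, loss ≈ 7777 × 5.375/100 ≈ 418.
Year 2009: gap = -2.5 × (8.82 - 4.55) = -10.675%, loss ≈ 7777 × 10.675/100 ≈ 830.
Year 2010: gap = -2.5 × (6.99 - 4.55) = -6.1%, loss ≈ 7777 × 6.1/100 ≈ 474.
Total lost output = 560 + 418 + 830 + 474 = 2282 billion.

$2,282 billion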